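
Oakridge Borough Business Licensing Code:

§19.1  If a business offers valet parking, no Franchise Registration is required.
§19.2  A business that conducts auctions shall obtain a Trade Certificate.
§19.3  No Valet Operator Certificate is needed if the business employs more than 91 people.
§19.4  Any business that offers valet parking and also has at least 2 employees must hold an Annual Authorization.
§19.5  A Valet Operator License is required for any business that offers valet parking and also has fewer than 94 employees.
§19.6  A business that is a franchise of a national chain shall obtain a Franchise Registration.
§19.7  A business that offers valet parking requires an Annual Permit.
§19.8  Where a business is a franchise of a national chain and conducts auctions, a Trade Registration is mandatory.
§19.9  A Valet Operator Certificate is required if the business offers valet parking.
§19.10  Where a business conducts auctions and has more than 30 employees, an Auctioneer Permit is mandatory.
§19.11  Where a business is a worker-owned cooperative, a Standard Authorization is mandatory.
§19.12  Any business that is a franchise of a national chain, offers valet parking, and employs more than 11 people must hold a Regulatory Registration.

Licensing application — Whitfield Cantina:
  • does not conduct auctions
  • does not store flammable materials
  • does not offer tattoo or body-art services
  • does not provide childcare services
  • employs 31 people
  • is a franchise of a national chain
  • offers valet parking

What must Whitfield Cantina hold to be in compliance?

Annual Authorization, Annual Permit, Regulatory Registration, Valet Operator Certificate, Valet Operator License

§19.1 offers valet parking → exempt from Franchise Registration.
§19.2 does not conduct auctions → Trade Certificate not required.
§19.3 employees 31 ≤ 91 → Valet Operator Certificate exemption does not apply.
§19.4 offers valet parking; employees 31 ≥ 2 → Annual Authorization required.
§19.5 offers valet parking; employees 31 < 94 → Valet Operator License required.
§19.6 is a franchise of a national chain → Franchise Registration required.
§19.7 offers valet parking → Annual Permit required.
§19.8 is a franchise of a national chain; does not conduct auctions → Trade Registration not required.
§19.9 offers valet parking → Valet Operator Certificate required.
§19.10 does not conduct auctions; employees 31 > 30 → Auctioneer Permit not required.
§19.11 is a franchise of a national chain (not: is a worker-owned cooperative) → Standard Authorization not required.
§19.12 is a franchise of a national chain; offers valet parking; employees 31 > 11 → Regulatory Registration required.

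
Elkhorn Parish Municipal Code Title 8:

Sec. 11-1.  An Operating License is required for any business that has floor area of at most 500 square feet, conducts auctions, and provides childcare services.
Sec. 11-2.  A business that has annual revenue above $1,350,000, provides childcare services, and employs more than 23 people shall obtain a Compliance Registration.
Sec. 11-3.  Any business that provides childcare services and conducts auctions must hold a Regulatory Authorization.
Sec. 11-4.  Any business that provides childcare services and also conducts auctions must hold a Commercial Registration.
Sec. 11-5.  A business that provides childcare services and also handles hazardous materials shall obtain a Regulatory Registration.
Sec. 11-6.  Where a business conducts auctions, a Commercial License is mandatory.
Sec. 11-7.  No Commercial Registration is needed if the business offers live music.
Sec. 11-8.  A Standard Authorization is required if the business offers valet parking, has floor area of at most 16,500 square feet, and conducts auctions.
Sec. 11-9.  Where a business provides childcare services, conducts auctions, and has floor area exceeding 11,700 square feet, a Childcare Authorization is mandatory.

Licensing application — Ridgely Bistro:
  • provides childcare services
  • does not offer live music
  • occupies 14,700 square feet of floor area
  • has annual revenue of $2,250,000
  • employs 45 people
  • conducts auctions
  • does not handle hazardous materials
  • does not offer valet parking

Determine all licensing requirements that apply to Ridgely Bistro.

Sec. 11-1. floor area 14,700 square feet > 500 square feet; conducts auctions; provides childcare services → Operating License not required.
Sec. 11-2. revenue $2,250,000 > $1,350,000; provides childcare services; employees 45 > 23 → Compliance Registration required.
Sec. 11-3. provides childcare services; conducts auctions → Regulatory Authorization required.
Sec. 11-4. provides childcare services; conducts auctions → Commercial Registration required.
Sec. 11-5. provides childcare services; does not handle hazardous materials → Regulatory Registration not required.
Sec. 11-6. conducts auctions → Commercial License required.
Sec. 11-7. does not offer live music → Commercial Registration exemption does not apply.
Sec. 11-8. does not offer valet parking; floor area 14,700 square feet ≤ 16,500 square feet; conducts auctions → Standard Authorization not required.
Sec. 11-9. provides childcare services; conducts auctions; floor area 14,700 square feet > 11,700 square feet → Childcare Authorization required.

Childcare Authorization, Commercial License, Commercial Registration, Compliance Registration, Regulatory Authorization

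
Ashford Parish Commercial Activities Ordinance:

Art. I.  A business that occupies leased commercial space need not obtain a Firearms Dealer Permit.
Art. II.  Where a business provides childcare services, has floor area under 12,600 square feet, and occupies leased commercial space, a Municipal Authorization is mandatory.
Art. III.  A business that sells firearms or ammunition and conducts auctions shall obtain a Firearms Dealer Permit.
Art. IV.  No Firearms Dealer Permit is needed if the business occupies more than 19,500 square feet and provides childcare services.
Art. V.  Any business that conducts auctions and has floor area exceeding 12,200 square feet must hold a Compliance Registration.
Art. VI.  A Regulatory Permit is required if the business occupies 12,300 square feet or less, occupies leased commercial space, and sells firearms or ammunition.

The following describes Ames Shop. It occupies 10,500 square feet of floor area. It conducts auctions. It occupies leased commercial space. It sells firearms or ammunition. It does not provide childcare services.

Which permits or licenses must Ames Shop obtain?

Regulatory Permit

Art. I. occupies leased commercial space → exempt from Firearms Dealer Permit.
Art. II. does not provide childcare services; floor area 10,500 square feet < 12,600 square feet; occupies leased commercial space → Municipal Authorization not required.
Art. III. sells firearms or ammunition; conducts auctions → Firearms Dealer Permit required.
Art. IV. floor area 10,500 square feet ≤ 19,500 square feet; does not provide childcare services → Firearms Dealer Permit exemption does not apply.
Art. V. conducts auctions; floor area 10,500 square feet ≤ 12,200 square feet → Compliance Registration not required.
Art. VI. floor area 10,500 square feet ≤ 12,300 square feet; occupies leased commercial space; sells firearms or ammunition → Regulatory Permit required.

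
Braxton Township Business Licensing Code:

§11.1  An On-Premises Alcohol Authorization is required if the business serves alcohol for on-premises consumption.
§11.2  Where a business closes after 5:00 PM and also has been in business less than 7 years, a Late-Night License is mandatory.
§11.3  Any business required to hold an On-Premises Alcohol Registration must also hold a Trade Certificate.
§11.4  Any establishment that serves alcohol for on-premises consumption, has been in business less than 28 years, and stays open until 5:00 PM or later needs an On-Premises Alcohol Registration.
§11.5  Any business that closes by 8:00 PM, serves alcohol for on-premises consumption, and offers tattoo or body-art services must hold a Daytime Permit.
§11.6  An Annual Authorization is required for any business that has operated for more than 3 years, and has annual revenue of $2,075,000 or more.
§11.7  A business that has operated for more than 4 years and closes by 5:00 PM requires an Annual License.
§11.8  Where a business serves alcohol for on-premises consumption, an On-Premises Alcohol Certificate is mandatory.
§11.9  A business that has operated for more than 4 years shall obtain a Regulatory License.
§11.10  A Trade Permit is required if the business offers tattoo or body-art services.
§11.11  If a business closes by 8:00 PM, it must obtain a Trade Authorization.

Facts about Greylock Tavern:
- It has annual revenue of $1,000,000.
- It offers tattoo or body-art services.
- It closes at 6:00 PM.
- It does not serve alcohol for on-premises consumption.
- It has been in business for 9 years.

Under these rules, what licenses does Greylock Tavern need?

Regulatory License, Trade Authorization, Trade Permit

§11.1 does not serve alcohol for on-premises consumption → On-Premises Alcohol Authorization not required.
§11.2 closes 6:00 PM, after 5:00 PM; years in business 9 ≥ 7 → Late-Night License not required.
§11.3 On-Premises Alcohol Registration is not required → no effect.
§11.4 does not serve alcohol for on-premises consumption; years in business 9 < 28; closes 6:00 PM, after 5:00 PM → On-Premises Alcohol Registration not required.
§11.5 closes 6:00 PM, at/before 8:00 PM; does not serve alcohol for on-premises consumption; offers tattoo or body-art services → Daytime Permit not required.
§11.6 years in business 9 > 3; revenue $1,000,000 < $2,075,000 → Annual Authorization not required.
§11.7 years in business 9 > 4; closes 6:00 PM, after 5:00 PM → Annual License not required.
§11.8 does not serve alcohol for on-premises consumption → On-Premises Alcohol Certificate not required.
§11.9 years in business 9 > 4 → Regulatory License required.
§11.10 offers tattoo or body-art services → Trade Permit required.
§11.11 closes 6:00 PM, at/before 8:00 PM → Trade Authorization required.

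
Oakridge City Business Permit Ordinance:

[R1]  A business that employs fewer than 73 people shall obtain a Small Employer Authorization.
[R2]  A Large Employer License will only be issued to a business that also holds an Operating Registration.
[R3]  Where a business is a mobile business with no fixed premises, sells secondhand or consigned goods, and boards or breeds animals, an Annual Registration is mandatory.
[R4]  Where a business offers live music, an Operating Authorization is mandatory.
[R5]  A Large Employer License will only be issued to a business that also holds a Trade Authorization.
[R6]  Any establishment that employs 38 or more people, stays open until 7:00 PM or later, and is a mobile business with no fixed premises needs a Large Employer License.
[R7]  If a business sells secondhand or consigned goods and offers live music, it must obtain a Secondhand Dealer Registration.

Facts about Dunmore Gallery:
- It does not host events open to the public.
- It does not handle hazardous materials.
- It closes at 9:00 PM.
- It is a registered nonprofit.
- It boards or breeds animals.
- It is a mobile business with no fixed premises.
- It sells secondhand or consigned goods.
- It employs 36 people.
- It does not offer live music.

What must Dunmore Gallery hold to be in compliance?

[R1] employees 36 < 73 → Small Employer Authorization required.
[R2] Large Employer License is not required → no effect.
[R3] is a mobile business with no fixed premises; sells secondhand or consigned goods; boards or breeds animals → Annual Registration required.
[R4] does not offer live music → Operating Authorization not required.
[R5] Large Employer License is not required → no effect.
[R6] employees 36 < 38; closes 9:00 PM, after 7:00 PM; is a mobile business with no fixed premises → Large Employer License not required.
[R7] sells secondhand or consigned goods; does not offer live music → Secondhand Dealer Registration not required.

Annual Registration, Small Employer Authorization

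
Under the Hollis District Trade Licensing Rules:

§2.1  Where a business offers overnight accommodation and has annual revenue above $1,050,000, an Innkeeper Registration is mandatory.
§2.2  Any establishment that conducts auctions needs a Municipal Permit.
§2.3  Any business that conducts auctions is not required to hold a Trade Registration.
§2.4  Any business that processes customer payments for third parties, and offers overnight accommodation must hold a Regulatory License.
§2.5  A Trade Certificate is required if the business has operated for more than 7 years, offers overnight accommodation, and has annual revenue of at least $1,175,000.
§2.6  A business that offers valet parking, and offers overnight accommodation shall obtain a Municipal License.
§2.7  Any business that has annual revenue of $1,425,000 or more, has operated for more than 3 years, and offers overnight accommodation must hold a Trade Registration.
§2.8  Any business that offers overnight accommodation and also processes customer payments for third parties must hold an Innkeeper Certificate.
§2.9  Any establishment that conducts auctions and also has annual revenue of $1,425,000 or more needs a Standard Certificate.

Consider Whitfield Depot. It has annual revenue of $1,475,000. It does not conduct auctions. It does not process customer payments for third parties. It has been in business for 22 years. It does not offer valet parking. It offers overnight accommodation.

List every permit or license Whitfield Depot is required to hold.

§2.1 offers overnight accommodation; revenue $1,475,000 > $1,050,000 → Innkeeper Registration required.
§2.2 does not conduct auctions → Municipal Permit not required.
§2.3 does not conduct auctions → Trade Registration exemption does not apply.
§2.4 does not process customer payments for third parties; offers overnight accommodation → Regulatory License not required.
§2.5 years in business 22 > 7; offers overnight accommodation; revenue $1,475,000 ≥ $1,175,000 → Trade Certificate required.
§2.6 does not offer valet parking; offers overnight accommodation → Municipal License not required.
§2.7 revenue $1,475,000 ≥ $1,425,000; years in business 22 > 3; offers overnight accommodation → Trade Registration required.
§2.8 offers overnight accommodation; does not process customer payments for third parties → Innkeeper Certificate not required.
§2.9 does not conduct auctions; revenue $1,475,000 ≥ $1,425,000 → Standard Certificate not required.

Innkeeper Registration, Trade Certificate, Trade Registration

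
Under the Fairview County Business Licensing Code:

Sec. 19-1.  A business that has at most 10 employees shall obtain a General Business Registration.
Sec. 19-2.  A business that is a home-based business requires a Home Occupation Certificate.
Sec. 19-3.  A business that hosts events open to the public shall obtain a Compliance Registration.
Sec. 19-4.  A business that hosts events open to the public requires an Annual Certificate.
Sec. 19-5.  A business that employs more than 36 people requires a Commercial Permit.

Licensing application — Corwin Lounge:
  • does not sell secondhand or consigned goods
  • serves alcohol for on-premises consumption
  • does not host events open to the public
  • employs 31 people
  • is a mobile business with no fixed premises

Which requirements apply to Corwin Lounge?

Sec. 19-1. employees 31 > 10 → General Business Registration not required.
Sec. 19-2. is a mobile business with no fixed premises (not: is a home-based business) → Home Occupation Certificate not required.
Sec. 19-3. does not host events open to the public → Compliance Registration not required.
Sec. 19-4. does not host events open to the public → Annual Certificate not required.
Sec. 19-5. employees 31 ≤ 36 → Commercial Permit not required.

None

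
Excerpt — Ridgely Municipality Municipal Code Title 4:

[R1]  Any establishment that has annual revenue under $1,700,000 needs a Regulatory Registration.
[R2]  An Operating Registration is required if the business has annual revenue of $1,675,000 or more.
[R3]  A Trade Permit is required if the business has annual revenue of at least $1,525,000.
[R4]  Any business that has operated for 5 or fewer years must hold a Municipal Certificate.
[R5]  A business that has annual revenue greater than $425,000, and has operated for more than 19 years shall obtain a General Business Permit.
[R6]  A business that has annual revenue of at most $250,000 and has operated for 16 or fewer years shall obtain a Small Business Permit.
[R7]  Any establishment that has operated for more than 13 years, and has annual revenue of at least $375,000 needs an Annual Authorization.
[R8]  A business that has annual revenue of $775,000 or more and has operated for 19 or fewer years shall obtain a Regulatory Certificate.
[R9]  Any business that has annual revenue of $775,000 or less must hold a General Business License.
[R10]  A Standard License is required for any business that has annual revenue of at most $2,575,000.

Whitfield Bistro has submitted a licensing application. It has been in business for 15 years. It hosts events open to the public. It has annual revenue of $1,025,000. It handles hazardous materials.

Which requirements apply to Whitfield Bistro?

[R1] revenue $1,025,000 < $1,700,000 → Regulatory Registration required.
[R2] revenue $1,025,000 < $1,675,000 → Operating Registration not required.
[R3] revenue $1,025,000 < $1,525,000 → Trade Permit not required.
[R4] years in business 15 > 5 → Municipal Certificate not required.
[R5] revenue $1,025,000 > $425,000; years in business 15 ≤ 19 → General Business Permit not required.
[R6] revenue $1,025,000 > $250,000; years in business 15 ≤ 16 → Small Business Permit not required.
[R7] years in business 15 > 13; revenue $1,025,000 ≥ $375,000 → Annual Authorization required.
[R8] revenue $1,025,000 ≥ $775,000; years in business 15 ≤ 19 → Regulatory Certificate required.
[R9] revenue $1,025,000 > $775,000 → General Business License not required.
[R10] revenue $1,025,000 ≤ $2,575,000 → Standard License required.

Annual Authorization, Regulatory Certificate, Regulatory Registration, Standard License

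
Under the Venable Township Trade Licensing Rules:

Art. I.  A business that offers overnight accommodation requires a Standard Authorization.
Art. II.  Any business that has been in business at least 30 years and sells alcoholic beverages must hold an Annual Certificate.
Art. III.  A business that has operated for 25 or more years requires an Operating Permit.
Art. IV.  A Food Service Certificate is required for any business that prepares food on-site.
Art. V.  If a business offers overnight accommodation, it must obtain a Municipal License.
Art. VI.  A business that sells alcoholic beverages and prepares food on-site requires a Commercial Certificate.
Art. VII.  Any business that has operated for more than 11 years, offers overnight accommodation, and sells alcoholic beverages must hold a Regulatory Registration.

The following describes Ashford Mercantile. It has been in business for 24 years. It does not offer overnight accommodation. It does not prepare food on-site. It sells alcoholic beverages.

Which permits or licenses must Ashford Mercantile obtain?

None

Art. I. does not offer overnight accommodation → Standard Authorization not required.
Art. II. years in business 24 < 30; sells alcoholic beverages → Annual Certificate not required.
Art. III. years in business 24 < 25 → Operating Permit not required.
Art. IV. does not prepare food on-site → Food Service Certificate not required.
Art. V. does not offer overnight accommodation → Municipal License not required.
Art. VI. sells alcoholic beverages; does not prepare food on-site → Commercial Certificate not required.
Art. VII. years in business 24 > 11; does not offer overnight accommodation; sells alcoholic beverages → Regulatory Registration not required.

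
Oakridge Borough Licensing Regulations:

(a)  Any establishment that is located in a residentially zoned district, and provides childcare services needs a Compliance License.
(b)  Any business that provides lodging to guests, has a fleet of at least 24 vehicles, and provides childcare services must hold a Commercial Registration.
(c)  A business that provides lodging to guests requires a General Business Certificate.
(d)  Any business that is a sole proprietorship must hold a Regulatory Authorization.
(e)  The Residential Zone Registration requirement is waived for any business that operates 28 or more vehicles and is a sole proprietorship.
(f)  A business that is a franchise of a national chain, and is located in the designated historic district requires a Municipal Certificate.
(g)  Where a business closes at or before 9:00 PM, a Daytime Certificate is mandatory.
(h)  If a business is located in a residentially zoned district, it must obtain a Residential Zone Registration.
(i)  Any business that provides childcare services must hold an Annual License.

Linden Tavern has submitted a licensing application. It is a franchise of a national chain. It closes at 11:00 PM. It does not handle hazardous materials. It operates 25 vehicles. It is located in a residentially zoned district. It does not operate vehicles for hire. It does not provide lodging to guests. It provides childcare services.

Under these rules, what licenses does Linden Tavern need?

(a) is located in a residentially zoned district; provides childcare services → Compliance License required.
(b) does not provide lodging to guests; vehicles 25 ≥ 24; provides childcare services → Commercial Registration not required.
(c) does not provide lodging to guests → General Business Certificate not required.
(d) is a franchise of a national chain (not: is a sole proprietorship) → Regulatory Authorization not required.
(e) vehicles 25 < 28; is a franchise of a national chain (not: is a sole proprietorship) → Residential Zone Registration exemption does not apply.
(f) is a franchise of a national chain; is located in a residentially zoned district (not: is located in the designated historic district) → Municipal Certificate not required.
(g) closes 11:00 PM, after 9:00 PM → Daytime Certificate not required.
(h) is located in a residentially zoned district → Residential Zone Registration required.
(i) provides childcare services → Annual License required.

Annual License, Compliance License, Residential Zone Registration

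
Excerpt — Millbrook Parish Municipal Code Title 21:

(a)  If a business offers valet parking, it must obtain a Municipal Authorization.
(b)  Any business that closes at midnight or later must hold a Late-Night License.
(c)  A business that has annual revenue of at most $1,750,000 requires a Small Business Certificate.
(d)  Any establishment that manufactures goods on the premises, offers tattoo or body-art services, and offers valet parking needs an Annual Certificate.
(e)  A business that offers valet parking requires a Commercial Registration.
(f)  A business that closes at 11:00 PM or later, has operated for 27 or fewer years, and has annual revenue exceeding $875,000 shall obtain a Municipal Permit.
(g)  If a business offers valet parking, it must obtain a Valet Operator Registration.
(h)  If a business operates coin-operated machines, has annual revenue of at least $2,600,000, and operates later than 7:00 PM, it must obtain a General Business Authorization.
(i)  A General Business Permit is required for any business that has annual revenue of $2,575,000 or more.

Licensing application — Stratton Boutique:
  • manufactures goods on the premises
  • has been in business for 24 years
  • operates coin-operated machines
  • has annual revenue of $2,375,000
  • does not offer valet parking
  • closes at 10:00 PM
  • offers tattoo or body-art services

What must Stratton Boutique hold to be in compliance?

None

(a) does not offer valet parking → Municipal Authorization not required.
(b) closes 10:00 PM, at/before midnight → Late-Night License not required.
(c) revenue $2,375,000 > $1,750,000 → Small Business Certificate not required.
(d) manufactures goods on the premises; offers tattoo or body-art services; does not offer valet parking → Annual Certificate not required.
(e) does not offer valet parking → Commercial Registration not required.
(f) closes 10:00 PM, at/before 11:00 PM; years in business 24 ≤ 27; revenue $2,375,000 > $875,000 → Municipal Permit not required.
(g) does not offer valet parking → Valet Operator Registration not required.
(h) operates coin-operated machines; revenue $2,375,000 < $2,600,000; closes 10:00 PM, after 7:00 PM → General Business Authorization not required.
(i) revenue $2,375,000 < $2,575,000 → General Business Permit not required.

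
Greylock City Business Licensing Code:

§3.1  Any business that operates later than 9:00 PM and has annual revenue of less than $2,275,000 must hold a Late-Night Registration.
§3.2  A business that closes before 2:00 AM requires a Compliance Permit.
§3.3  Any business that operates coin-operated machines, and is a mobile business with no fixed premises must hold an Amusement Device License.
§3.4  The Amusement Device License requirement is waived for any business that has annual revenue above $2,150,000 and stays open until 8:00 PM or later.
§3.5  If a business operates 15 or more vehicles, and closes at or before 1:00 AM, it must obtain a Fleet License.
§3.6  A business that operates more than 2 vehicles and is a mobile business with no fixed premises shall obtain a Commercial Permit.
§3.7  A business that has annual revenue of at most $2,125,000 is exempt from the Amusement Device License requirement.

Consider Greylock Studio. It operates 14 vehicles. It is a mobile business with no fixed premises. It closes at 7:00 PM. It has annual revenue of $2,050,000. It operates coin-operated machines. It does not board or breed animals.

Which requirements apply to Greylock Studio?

§3.1 closes 7:00 PM, at/before 9:00 PM; revenue $2,050,000 < $2,275,000 → Late-Night Registration not required.
§3.2 closes 7:00 PM, at/before 2:00 AM → Compliance Permit required.
§3.3 operates coin-operated machines; is a mobile business with no fixed premises → Amusement Device License required.
§3.4 revenue $2,050,000 ≤ $2,150,000; closes 7:00 PM, at/before 8:00 PM → Amusement Device License exemption does not apply.
§3.5 vehicles 14 < 15; closes 7:00 PM, at/before 1:00 AM → Fleet License not required.
§3.6 vehicles 14 > 2; is a mobile business with no fixed premises → Commercial Permit required.
§3.7 revenue $2,050,000 ≤ $2,125,000 → exempt from Amusement Device License.

Commercial Permit, Compliance Permit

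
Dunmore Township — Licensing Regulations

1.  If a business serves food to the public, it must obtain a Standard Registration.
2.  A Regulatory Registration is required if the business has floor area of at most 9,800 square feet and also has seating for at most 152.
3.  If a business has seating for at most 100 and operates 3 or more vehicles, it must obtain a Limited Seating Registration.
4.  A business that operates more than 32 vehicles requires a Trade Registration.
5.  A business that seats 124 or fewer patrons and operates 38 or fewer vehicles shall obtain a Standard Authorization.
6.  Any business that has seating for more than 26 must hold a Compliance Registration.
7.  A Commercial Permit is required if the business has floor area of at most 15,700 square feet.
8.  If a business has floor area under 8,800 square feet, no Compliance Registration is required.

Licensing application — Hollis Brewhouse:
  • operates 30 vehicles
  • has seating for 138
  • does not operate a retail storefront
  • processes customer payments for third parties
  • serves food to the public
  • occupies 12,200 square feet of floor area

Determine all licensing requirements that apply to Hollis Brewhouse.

Commercial Permit, Compliance Registration, Standard Registration

1. serves food to the public → Standard Registration required.
2. floor area 12,200 square feet > 9,800 square feet; seating 138 ≤ 152 → Regulatory Registration not required.
3. seating 138 > 100; vehicles 30 ≥ 3 → Limited Seating Registration not required.
4. vehicles 30 ≤ 32 → Trade Registration not required.
5. seating 138 > 124; vehicles 30 ≤ 38 → Standard Authorization not required.
6. seating 138 > 26 → Compliance Registration required.
7. floor area 12,200 square feet ≤ 15,700 square feet → Commercial Permit required.
8. floor area 12,200 square feet ≥ 8,800 square feet → Compliance Registration exemption does not apply.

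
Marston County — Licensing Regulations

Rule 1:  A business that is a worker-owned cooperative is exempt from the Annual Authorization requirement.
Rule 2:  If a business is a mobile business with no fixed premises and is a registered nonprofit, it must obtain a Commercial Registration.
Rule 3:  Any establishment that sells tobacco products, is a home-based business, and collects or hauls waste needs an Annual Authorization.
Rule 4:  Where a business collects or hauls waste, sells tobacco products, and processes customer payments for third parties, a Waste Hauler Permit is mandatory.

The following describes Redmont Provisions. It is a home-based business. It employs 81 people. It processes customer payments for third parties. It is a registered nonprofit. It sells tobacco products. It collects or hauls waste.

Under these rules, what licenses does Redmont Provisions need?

Annual Authorization, Waste Hauler Permit

Rule 1: is a registered nonprofit (not: is a worker-owned cooperative) → Annual Authorization exemption does not apply.
Rule 2: is a home-based business (not: is a mobile business with no fixed premises); is a registered nonprofit → Commercial Registration not required.
Rule 3: sells tobacco products; is a home-based business; collects or hauls waste → Annual Authorization required.
Rule 4: collects or hauls waste; sells tobacco products; processes customer payments for third parties → Waste Hauler Permit required.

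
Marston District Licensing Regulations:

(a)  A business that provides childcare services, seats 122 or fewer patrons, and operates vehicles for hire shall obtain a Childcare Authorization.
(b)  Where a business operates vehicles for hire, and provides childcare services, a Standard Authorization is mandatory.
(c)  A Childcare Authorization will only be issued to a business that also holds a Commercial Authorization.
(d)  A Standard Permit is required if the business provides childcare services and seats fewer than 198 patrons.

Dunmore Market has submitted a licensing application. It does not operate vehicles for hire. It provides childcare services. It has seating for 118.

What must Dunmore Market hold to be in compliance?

Standard Permit

(a) provides childcare services; seating 118 ≤ 122; does not operate vehicles for hire → Childcare Authorization not required.
(b) does not operate vehicles for hire; provides childcare services → Standard Authorization not required.
(c) Childcare Authorization is not required → no effect.
(d) provides childcare services; seating 118 < 198 → Standard Permit required.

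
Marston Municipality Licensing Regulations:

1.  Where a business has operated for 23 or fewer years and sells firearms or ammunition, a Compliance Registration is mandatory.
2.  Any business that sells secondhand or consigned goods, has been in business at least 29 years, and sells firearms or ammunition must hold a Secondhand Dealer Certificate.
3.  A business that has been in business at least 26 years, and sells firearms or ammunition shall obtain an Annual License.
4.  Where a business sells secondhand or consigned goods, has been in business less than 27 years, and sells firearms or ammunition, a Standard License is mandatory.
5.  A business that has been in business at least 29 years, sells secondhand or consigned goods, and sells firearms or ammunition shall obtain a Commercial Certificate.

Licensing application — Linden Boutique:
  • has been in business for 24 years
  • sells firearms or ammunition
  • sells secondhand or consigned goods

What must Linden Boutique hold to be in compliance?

1. years in business 24 > 23; sells firearms or ammunition → Compliance Registration not required.
2. sells secondhand or consigned goods; years in business 24 < 29; sells firearms or ammunition → Secondhand Dealer Certificate not required.
3. years in business 24 < 26; sells firearms or ammunition → Annual License not required.
4. sells secondhand or consigned goods; years in business 24 < 27; sells firearms or ammunition → Standard License required.
5. years in business 24 < 29; sells secondhand or consigned goods; sells firearms or ammunition → Commercial Certificate not required.

Standard License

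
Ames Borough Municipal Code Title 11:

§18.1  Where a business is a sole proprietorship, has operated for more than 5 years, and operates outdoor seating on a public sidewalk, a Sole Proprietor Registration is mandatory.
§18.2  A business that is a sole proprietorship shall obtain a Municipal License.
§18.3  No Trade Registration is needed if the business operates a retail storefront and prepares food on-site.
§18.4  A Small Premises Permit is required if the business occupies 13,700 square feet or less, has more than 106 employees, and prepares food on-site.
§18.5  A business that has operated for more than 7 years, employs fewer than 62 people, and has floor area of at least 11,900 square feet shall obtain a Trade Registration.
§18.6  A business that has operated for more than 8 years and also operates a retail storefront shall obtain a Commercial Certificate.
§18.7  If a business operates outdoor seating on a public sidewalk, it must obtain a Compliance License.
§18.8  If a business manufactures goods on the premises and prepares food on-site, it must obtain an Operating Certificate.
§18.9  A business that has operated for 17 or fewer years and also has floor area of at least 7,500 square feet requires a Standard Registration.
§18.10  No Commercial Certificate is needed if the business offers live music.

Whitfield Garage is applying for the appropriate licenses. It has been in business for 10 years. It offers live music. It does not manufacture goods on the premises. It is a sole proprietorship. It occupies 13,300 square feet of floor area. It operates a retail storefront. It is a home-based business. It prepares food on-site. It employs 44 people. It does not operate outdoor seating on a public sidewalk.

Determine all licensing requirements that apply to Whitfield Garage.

§18.1 is a sole proprietorship; years in business 10 > 5; does not operate outdoor seating on a public sidewalk → Sole Proprietor Registration not required.
§18.2 is a sole proprietorship → Municipal License required.
§18.3 operates a retail storefront; prepares food on-site → exempt from Trade Registration.
§18.4 floor area 13,300 square feet ≤ 13,700 square feet; employees 44 ≤ 106; prepares food on-site → Small Premises Permit not required.
§18.5 years in business 10 > 7; employees 44 < 62; floor area 13,300 square feet ≥ 11,900 square feet → Trade Registration required.
§18.6 years in business 10 > 8; operates a retail storefront → Commercial Certificate required.
§18.7 does not operate outdoor seating on a public sidewalk → Compliance License not required.
§18.8 does not manufacture goods on the premises; prepares food on-site → Operating Certificate not required.
§18.9 years in business 10 ≤ 17; floor area 13,300 square feet ≥ 7,500 square feet → Standard Registration required.
§18.10 offers live music → exempt from Commercial Certificate.

Municipal License, Standard Registration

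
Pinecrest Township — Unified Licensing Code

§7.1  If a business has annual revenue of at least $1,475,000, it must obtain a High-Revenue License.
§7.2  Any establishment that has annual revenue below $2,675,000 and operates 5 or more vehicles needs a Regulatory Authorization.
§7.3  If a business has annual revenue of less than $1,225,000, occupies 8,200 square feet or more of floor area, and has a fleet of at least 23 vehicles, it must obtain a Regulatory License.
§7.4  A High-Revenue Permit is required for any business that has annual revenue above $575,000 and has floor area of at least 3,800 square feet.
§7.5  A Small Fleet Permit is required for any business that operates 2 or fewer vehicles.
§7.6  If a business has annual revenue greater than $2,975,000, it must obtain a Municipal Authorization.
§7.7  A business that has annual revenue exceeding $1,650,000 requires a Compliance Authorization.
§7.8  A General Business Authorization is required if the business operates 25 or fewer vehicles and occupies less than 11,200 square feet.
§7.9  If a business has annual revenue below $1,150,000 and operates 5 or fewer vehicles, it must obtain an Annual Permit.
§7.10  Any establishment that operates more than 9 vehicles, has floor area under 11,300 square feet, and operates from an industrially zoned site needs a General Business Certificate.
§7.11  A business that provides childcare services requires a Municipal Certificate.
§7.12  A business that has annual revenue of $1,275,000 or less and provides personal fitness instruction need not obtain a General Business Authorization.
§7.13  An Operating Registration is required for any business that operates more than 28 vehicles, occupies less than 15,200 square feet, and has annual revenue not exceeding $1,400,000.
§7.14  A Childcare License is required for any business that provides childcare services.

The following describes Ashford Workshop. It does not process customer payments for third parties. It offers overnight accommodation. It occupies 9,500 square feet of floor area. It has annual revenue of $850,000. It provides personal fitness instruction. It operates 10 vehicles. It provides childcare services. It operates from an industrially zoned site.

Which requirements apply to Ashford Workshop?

Childcare License, General Business Certificate, High-Revenue Permit, Municipal Certificate, Regulatory Authorization

§7.1 revenue $850,000 < $1,475,000 → High-Revenue License not required.
§7.2 revenue $850,000 < $2,675,000; vehicles 10 ≥ 5 → Regulatory Authorization required.
§7.3 revenue $850,000 < $1,225,000; floor area 9,500 square feet ≥ 8,200 square feet; vehicles 10 < 23 → Regulatory License not required.
§7.4 revenue $850,000 > $575,000; floor area 9,500 square feet ≥ 3,800 square feet → High-Revenue Permit required.
§7.5 vehicles 10 > 2 → Small Fleet Permit not required.
§7.6 revenue $850,000 ≤ $2,975,000 → Municipal Authorization not required.
§7.7 revenue $850,000 ≤ $1,650,000 → Compliance Authorization not required.
§7.8 vehicles 10 ≤ 25; floor area 9,500 square feet < 11,200 square feet → General Business Authorization required.
§7.9 revenue $850,000 < $1,150,000; vehicles 10 > 5 → Annual Permit not required.
§7.10 vehicles 10 > 9; floor area 9,500 square feet < 11,300 square feet; operates from an industrially zoned site → General Business Certificate required.
§7.11 provides childcare services → Municipal Certificate required.
§7.12 revenue $850,000 ≤ $1,275,000; provides personal fitness instruction → exempt from General Business Authorization.
§7.13 vehicles 10 ≤ 28; floor area 9,500 square feet < 15,200 square feet; revenue $850,000 ≤ $1,400,000 → Operating Registration not required.
§7.14 provides childcare services → Childcare License required.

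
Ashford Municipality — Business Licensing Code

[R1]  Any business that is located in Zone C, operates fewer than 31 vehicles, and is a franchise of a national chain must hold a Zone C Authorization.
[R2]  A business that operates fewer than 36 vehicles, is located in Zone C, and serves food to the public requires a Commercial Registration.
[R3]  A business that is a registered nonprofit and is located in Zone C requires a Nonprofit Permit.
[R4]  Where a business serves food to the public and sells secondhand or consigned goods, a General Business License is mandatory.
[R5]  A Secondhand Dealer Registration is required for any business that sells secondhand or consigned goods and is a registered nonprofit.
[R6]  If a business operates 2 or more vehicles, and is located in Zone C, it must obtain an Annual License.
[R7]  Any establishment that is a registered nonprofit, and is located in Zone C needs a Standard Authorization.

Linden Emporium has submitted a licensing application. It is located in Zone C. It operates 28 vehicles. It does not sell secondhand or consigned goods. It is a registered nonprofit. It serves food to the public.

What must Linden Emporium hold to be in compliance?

[R1] is located in Zone C; vehicles 28 < 31; is a registered nonprofit (not: is a franchise of a national chain) → Zone C Authorization not required.
[R2] vehicles 28 < 36; is located in Zone C; serves food to the public → Commercial Registration required.
[R3] is a registered nonprofit; is located in Zone C → Nonprofit Permit required.
[R4] serves food to the public; does not sell secondhand or consigned goods → General Business License not required.
[R5] does not sell secondhand or consigned goods; is a registered nonprofit → Secondhand Dealer Registration not required.
[R6] vehicles 28 ≥ 2; is located in Zone C → Annual License required.
[R7] is a registered nonprofit; is located in Zone C → Standard Authorization required.

Annual License, Commercial Registration, Nonprofit Permit, Standard Authorization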